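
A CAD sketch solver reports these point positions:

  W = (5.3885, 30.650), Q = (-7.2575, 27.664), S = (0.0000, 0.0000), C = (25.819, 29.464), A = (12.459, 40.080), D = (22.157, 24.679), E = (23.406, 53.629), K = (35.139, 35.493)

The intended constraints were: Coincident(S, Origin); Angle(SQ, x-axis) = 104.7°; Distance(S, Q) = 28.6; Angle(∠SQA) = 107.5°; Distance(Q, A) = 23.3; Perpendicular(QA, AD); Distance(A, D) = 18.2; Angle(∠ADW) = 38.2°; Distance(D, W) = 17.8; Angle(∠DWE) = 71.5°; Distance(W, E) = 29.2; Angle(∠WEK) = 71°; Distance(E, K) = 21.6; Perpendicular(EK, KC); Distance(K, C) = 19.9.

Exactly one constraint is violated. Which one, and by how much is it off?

Distance(K, C) = 19.9 — off by 8.80.

S = (0.00, 0.00) ✓; SQ at 104.7° ✓; |SQ| = 28.60 ✓; ∠SQA = 107.5° ✓; |QA| = 23.30 ✓; ∠(QA, AD) = 90.00° ✓; |AD| = 18.20 ✓; ∠ADW = 38.20° ✓; |DW| = 17.80 ✓; ∠DWE = 71.50° ✓; |WE| = 29.20 ✓; ∠WEK = 71.00° ✓; |EK| = 21.60 ✓; ∠(EK, KC) = 90.00° ✓; |KC| = 11.10 ✗.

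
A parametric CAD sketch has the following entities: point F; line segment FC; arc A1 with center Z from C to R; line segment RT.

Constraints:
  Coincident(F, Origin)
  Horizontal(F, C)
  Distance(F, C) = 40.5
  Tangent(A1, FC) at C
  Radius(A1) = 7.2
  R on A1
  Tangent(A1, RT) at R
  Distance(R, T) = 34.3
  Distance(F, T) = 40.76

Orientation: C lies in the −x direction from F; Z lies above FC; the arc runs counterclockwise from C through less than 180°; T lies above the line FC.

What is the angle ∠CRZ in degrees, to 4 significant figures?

57.06°

Checks: ∠(ZC, CF) = 90.00° ✓; |ZC| = 7.200 ✓; |ZR| = 7.200 ✓; ∠(ZR, RT) = 90.00° ✓; |RT| = 34.30 ✓; |FT| = 40.76 ✓.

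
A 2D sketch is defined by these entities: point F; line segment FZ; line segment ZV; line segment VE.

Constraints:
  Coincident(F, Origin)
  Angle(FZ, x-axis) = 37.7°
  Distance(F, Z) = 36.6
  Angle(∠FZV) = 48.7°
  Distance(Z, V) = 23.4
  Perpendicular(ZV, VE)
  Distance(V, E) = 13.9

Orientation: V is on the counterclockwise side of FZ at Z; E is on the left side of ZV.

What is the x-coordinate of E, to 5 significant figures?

3.3365

F is at the origin; FZ runs at 37.7° with length 36.6, so Z = 36.6·(cos 37.7°, sin 37.7°) = (28.959, 22.382). ∠FZV = 48.7°, so ZV runs at 37.7° + (180° − 48.7°) = 169.00° from the x-axis; with |ZV| = 23.4, V = Z + 23.4·(cos 169.00°, sin 169.00°) = (5.9887, 26.847). ZV is perpendicular to VE; with |VE| = 13.9 on the left of ZV, E = V + 13.9·(-0.19081, -0.98163) = (3.3365, 13.202). So E.x = 3.3365.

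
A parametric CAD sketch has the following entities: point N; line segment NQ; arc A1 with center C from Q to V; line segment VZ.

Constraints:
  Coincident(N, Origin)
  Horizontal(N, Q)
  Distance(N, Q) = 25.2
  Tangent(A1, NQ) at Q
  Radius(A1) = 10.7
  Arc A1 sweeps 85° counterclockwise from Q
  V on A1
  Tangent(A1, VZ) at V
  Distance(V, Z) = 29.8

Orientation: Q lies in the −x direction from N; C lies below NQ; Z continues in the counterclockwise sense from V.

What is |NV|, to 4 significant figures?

37.17

N is at the origin; NQ is horizontal with |NQ| = 25.2 and Q on the −x side, so Q = (-25.20, 0.000). Tangency of A1 to NQ means the radius CQ is perpendicular to NQ, so C = Q + (0, -10.7) = (-25.20, -10.70). On A1, Q sits at bearing 90° from C; an 85° counterclockwise sweep puts V at bearing 175°, so V = C + 10.7·(cos 175°, sin 175°) = (-35.86, -9.767). Then |NV| = |V − N| = 37.17.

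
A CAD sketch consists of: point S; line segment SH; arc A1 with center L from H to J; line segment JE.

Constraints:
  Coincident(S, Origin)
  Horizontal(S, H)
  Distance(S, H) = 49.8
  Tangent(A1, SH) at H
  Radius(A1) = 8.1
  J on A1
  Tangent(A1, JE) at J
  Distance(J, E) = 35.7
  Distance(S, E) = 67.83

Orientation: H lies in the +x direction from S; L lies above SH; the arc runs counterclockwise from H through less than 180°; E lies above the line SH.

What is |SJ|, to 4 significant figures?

58.55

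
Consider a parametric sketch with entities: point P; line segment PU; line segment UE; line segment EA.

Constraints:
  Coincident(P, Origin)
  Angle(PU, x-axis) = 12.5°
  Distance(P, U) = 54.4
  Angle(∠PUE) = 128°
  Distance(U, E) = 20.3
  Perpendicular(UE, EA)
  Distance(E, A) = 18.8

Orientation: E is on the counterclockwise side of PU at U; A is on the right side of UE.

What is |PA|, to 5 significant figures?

81.832

P is at the origin; PU runs at 12.5° with length 54.4, so U = 54.4·(cos 12.5°, sin 12.5°) = (53.111, 11.774). ∠PUE = 128.0°, so UE runs at 12.5° + (180° − 128.0°) = 64.500° from the x-axis; with |UE| = 20.3, E = U + 20.3·(cos 64.500°, sin 64.500°) = (61.850, 30.097). The perpendicularity gives EA at right angles to UE; with |EA| = 18.8 on the right of UE, A = E + 18.8·(0.90259, -0.43051) = (78.818, 22.003). Then |PA| = |A − P| = 81.832.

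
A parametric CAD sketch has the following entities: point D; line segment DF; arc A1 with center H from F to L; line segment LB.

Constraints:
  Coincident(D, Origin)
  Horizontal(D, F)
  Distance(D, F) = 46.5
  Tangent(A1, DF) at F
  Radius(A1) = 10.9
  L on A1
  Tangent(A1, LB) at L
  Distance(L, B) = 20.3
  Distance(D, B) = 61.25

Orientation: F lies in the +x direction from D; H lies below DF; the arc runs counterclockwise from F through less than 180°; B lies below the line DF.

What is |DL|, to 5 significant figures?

42.198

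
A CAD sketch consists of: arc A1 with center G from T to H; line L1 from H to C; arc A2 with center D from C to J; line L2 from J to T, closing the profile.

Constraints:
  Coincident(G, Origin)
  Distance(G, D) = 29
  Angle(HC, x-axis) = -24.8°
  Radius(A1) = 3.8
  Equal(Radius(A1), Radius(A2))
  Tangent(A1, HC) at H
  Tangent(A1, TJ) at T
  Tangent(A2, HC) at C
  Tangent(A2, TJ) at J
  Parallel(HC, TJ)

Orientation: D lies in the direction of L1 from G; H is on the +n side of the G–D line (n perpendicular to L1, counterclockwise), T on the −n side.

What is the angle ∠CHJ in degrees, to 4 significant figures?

14.69°

Tangency of A1 to both parallel lines with radius 3.8 puts H and T at G ± 3.8·n: H = (1.594, 3.450), T = (-1.594, -3.450). Equal radii place C and J the same way about D: C = D + 3.8·n = (27.92, -8.715), J = D − 3.8·n = (24.73, -15.61). Then cos ∠CHJ = HC·HJ / (|HC||HJ|), giving 14.69°.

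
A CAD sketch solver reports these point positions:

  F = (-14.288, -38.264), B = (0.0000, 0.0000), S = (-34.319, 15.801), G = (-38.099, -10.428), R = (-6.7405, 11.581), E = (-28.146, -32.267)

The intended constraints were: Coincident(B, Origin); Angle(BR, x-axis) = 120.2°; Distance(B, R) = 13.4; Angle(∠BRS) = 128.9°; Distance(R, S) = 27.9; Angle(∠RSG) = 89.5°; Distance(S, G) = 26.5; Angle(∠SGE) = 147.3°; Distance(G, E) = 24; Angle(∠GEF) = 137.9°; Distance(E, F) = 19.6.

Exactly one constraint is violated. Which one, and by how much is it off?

Distance(E, F) = 19.6 — off by 4.50.

B = (0.00, 0.00) ✓; BR at 120.2° ✓; |BR| = 13.40 ✓; ∠BRS = 128.9° ✓; |RS| = 27.90 ✓; ∠RSG = 89.50° ✓; |SG| = 26.50 ✓; ∠SGE = 147.3° ✓; |GE| = 24.00 ✓; ∠GEF = 137.9° ✓; |EF| = 15.10 ✗.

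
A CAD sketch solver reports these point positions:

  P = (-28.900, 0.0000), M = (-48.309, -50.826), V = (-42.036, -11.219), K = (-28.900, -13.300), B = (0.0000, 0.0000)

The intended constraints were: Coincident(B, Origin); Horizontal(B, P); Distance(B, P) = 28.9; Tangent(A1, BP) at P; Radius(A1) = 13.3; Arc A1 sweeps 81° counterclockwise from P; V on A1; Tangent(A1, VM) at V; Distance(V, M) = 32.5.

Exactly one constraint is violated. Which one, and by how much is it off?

Distance(V, M) = 32.5 — off by 7.60.

B = (0.00, 0.00) ✓; B.y = 0.00, P.y = 0.00 ✓; |BP| = 28.90 ✓; ∠(KP, PB) = 90.00° ✓; |KP| = 13.30 ✓; bearing(K→V) − bearing(K→P) = 81.00° ✓; |KV| = 13.30 ✓; ∠(KV, VM) = 90.00° ✓; |VM| = 40.10 ✗.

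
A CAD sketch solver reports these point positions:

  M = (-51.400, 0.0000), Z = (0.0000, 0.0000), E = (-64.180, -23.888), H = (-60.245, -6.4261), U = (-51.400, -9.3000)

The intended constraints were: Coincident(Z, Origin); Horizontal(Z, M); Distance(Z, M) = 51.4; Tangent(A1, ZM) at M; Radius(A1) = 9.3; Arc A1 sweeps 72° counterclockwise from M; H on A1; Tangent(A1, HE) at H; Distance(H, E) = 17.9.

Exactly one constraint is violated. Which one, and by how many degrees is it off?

Tangent(A1, HE) at H — off by 5.30°.

Z = (0.00, 0.00) ✓; Z.y = 0.00, M.y = 0.00 ✓; |ZM| = 51.40 ✓; ∠(UM, MZ) = 90.00° ✓; |UM| = 9.300 ✓; bearing(U→H) − bearing(U→M) = 72.00° ✓; |UH| = 9.300 ✓; ∠(UH, HE) = 84.70° ✗; |HE| = 17.90 ✓.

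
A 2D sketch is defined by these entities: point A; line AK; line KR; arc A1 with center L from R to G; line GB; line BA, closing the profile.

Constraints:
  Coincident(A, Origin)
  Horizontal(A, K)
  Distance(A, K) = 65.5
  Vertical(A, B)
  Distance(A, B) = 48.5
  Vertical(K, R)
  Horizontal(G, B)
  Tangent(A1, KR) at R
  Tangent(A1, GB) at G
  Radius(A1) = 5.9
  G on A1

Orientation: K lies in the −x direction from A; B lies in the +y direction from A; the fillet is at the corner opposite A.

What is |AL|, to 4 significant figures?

73.26

A and B share the same x with |AB| = 48.5 and B on the +y side, so B = (0.000, 48.50). The virtual corner opposite A is at (-65.50, 48.50). A1 meets KR tangentially, so LR is at right angles to KR and A1 meets GB tangentially, so LG is at right angles to GB, with radius 5.9, so the center L sits 5.9 in from both sides at L = (-59.60, 42.60). Then |AL| = |L − A| = 73.26.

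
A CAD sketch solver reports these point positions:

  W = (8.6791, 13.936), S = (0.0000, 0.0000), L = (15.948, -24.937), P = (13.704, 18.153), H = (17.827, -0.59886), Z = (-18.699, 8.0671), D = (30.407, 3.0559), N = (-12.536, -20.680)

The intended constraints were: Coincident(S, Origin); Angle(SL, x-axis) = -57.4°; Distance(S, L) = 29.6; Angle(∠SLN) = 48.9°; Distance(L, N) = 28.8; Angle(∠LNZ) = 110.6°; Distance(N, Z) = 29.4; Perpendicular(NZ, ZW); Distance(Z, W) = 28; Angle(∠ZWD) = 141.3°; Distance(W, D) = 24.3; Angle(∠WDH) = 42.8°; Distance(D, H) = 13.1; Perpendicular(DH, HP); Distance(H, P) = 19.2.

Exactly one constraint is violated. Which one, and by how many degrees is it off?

Perpendicular(DH, HP) — off by 3.80°.

S = (0.00, 0.00) ✓; SL at -57.40° ✓; |SL| = 29.60 ✓; ∠SLN = 48.90° ✓; |LN| = 28.80 ✓; ∠LNZ = 110.6° ✓; |NZ| = 29.40 ✓; ∠(NZ, ZW) = 90.00° ✓; |ZW| = 28.00 ✓; ∠ZWD = 141.3° ✓; |WD| = 24.30 ✓; ∠WDH = 42.80° ✓; |DH| = 13.10 ✓; ∠(DH, HP) = 93.80° ✗; |HP| = 19.20 ✓.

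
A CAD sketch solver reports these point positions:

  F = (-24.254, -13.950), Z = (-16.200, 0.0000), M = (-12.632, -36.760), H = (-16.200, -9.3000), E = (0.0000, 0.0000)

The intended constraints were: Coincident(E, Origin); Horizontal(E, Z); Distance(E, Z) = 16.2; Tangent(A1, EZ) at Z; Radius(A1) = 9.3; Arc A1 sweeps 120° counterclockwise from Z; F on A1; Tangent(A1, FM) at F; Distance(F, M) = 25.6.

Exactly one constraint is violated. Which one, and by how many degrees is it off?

Tangent(A1, FM) at F — off by 3.00°.

E = (0.00, 0.00) ✓; E.y = 0.00, Z.y = 0.00 ✓; |EZ| = 16.20 ✓; ∠(HZ, ZE) = 90.00° ✓; |HZ| = 9.300 ✓; bearing(H→F) − bearing(H→Z) = 120.0° ✓; |HF| = 9.300 ✓; ∠(HF, FM) = 93.00° ✗; |FM| = 25.60 ✓.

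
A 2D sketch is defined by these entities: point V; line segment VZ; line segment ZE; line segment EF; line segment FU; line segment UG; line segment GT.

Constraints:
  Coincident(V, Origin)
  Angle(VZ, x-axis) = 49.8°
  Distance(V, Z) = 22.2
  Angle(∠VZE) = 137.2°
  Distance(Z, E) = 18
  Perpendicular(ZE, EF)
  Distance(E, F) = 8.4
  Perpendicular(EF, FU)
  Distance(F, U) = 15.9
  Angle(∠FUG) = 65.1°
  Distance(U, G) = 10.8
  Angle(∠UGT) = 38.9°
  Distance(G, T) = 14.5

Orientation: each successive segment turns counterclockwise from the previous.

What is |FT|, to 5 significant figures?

8.9333

V is at the origin; VZ runs at 49.8° with length 22.2, so Z = (14.329, 16.956). ∠VZE = 137.2° gives ZE at 92.600° from the x-axis; with |ZE| = 18.0, E = (13.513, 34.938). The perpendicularity gives EF at right angles to ZE, so EF runs at -177.40°; with |EF| = 8.4, F = (5.1213, 34.557). EF ⟂ FU, so FU runs at -87.400°; with |FU| = 15.9, U = (5.8425, 18.673). ∠FUG = 65.1° gives UG at 27.500° from the x-axis; with |UG| = 10.8, G = (15.422, 23.660). ∠UGT = 38.9° gives GT at 168.60° from the x-axis; with |GT| = 14.5, T = (1.2083, 26.526). Then |FT| = |T − F| = 8.9333.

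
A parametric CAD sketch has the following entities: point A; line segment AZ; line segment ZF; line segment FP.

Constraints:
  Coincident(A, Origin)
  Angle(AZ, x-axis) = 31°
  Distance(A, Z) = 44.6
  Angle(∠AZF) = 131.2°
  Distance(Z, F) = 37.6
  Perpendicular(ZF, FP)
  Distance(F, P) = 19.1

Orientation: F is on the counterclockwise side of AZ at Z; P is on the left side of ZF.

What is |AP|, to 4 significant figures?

68.52

A is at the origin; AZ runs at 31.0° with length 44.6, so Z = 44.6·(cos 31.0°, sin 31.0°) = (38.23, 22.97). ∠AZF = 131.2°, so ZF runs at 31.0° + (180° − 131.2°) = 79.80° from the x-axis; with |ZF| = 37.6, F = Z + 37.6·(cos 79.80°, sin 79.80°) = (44.89, 59.98). ZF ⟂ FP; with |FP| = 19.1 on the left of ZF, P = F + 19.1·(-0.9842, 0.1771) = (26.09, 63.36). Then |AP| = |P − A| = 68.52.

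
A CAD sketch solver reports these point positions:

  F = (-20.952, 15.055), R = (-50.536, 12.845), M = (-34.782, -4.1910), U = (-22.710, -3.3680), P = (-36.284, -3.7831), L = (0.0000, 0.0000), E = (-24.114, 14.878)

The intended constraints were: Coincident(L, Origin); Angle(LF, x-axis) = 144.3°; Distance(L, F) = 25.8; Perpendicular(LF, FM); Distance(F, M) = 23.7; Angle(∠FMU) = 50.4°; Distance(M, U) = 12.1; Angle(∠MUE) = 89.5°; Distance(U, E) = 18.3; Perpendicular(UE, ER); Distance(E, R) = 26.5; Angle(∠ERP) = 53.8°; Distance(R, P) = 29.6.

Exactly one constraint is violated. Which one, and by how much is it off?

Distance(R, P) = 29.6 — off by 7.70.

L = (0.00, 0.00) ✓; LF at 144.3° ✓; |LF| = 25.80 ✓; ∠(LF, FM) = 90.00° ✓; |FM| = 23.70 ✓; ∠FMU = 50.40° ✓; |MU| = 12.10 ✓; ∠MUE = 89.50° ✓; |UE| = 18.30 ✓; ∠(UE, ER) = 90.00° ✓; |ER| = 26.50 ✓; ∠ERP = 53.80° ✓; |RP| = 21.90 ✗.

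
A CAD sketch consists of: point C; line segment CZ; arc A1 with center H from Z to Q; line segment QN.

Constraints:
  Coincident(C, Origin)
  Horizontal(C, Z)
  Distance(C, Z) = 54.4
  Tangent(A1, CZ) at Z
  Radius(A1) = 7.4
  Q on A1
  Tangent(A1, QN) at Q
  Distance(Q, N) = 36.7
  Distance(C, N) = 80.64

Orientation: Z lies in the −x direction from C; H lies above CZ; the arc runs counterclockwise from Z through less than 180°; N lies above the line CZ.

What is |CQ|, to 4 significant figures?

49.64

C is at the origin; CZ is horizontal with |CZ| = 54.4 and Z on the −x side, so Z = (-54.40, 0.000). A1 meets CZ tangentially, so HZ is at right angles to CZ, so H = Z + (0, 7.4) = (-54.40, 7.400). Since HQ ⟂ QN (tangency), |HN| = √(7.4² + 36.7²) = 37.44 regardless of where Q sits on A1. So N lies on both circle(C, 80.64) and circle(H, 37.44); the above-CZ intersection is N = (-68.89, 41.92). Q is the foot of the tangent from N: Q = (-48.28, 11.56).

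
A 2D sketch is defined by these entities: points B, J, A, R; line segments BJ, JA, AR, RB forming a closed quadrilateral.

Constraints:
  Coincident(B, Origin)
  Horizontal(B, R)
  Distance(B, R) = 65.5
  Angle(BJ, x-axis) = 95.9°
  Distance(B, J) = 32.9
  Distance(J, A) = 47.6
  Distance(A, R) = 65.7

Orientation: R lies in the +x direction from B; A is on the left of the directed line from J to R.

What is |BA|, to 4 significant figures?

69.22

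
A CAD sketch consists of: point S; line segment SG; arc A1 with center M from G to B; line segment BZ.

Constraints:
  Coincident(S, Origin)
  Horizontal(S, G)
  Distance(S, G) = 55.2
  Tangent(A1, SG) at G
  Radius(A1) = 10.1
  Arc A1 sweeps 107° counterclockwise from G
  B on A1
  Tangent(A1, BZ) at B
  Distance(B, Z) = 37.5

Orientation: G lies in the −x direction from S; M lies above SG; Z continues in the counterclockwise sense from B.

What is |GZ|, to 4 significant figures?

48.93

S is at the origin; SG is horizontal with |SG| = 55.2 and G on the −x side, so G = (-55.20, 0.000). The tangent condition forces MG to be normal to SG, so M = G + (0, 10.1) = (-55.20, 10.10). On A1, G sits at bearing -90° from M; a 107° counterclockwise sweep puts B at bearing 17°, so B = M + 10.1·(cos 17°, sin 17°) = (-45.54, 13.05). The tangent condition forces MB to be normal to BZ, so BZ runs along (−sin 17°, cos 17°); with |BZ| = 37.5, Z = (-56.51, 48.91). Then |GZ| = |Z − G| = 48.93.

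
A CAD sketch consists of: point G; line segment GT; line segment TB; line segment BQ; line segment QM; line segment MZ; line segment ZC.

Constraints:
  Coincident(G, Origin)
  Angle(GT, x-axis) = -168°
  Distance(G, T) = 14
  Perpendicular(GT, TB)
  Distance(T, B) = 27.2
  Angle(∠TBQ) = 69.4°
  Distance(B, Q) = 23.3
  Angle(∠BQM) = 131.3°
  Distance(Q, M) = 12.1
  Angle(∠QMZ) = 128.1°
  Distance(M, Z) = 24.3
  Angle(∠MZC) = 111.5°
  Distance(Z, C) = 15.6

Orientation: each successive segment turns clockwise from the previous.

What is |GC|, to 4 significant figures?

19.02

G is at the origin; GT runs at -168.0° with length 14.0, so T = (-13.69, -2.911). The perpendicularity gives TB at right angles to GT, so TB runs at 102.0°; with |TB| = 27.2, B = (-19.35, 23.69). ∠TBQ = 69.4° gives BQ at -8.600° from the x-axis; with |BQ| = 23.3, Q = (3.689, 20.21). ∠BQM = 131.3° gives QM at -57.30° from the x-axis; with |QM| = 12.1, M = (10.23, 10.03). ∠QMZ = 128.1° gives MZ at -109.2° from the x-axis; with |MZ| = 24.3, Z = (2.234, -12.92). ∠MZC = 111.5° gives ZC at -177.7° from the x-axis; with |ZC| = 15.6, C = (-13.35, -13.55). Then |GC| = |C − G| = 19.02.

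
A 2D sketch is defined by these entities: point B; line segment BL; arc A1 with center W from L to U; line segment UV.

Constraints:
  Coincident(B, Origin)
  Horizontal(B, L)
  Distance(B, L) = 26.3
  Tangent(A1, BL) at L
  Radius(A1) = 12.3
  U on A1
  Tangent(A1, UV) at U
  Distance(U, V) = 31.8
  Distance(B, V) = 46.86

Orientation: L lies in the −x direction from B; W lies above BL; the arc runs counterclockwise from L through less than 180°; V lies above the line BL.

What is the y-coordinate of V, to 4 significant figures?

44.43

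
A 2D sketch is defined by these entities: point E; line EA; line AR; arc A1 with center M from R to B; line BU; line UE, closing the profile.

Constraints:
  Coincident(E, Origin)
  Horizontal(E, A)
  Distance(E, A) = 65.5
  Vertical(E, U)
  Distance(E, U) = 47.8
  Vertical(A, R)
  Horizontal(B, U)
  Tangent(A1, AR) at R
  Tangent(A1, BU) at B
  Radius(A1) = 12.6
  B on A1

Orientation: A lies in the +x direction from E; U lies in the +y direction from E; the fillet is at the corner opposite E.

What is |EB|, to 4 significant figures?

71.30

E is at the origin; EA is horizontal with |EA| = 65.5 and A on the +x side, so A = (65.50, 0.000). E and U share the same x with |EU| = 47.8 and U on the +y side, so U = (0.000, 47.80). The virtual corner opposite E is at (65.50, 47.80). A1 meets AR tangentially, so MR is at right angles to AR and tangency of A1 to BU means the radius MB is perpendicular to BU, with radius 12.6, so the center M sits 12.6 in from both sides at M = (52.90, 35.20). That places the tangent points at R = (65.50, 35.20) on AR and B = (52.90, 47.80) on BU. Then |EB| = |B − E| = 71.30.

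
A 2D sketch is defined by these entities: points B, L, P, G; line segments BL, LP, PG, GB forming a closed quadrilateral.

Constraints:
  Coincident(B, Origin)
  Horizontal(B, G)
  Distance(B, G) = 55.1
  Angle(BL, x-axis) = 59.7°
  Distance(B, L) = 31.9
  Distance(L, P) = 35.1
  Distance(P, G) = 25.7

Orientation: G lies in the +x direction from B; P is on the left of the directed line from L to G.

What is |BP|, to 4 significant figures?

57.09

Checks: |LP| = 35.10 ✓; |PG| = 25.70 ✓.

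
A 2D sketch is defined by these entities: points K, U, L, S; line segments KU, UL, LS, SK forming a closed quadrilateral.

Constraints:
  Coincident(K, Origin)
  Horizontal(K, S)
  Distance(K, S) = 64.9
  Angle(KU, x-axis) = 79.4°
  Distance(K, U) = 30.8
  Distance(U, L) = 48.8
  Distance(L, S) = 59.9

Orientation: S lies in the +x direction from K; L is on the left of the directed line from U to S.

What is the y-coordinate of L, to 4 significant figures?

57.00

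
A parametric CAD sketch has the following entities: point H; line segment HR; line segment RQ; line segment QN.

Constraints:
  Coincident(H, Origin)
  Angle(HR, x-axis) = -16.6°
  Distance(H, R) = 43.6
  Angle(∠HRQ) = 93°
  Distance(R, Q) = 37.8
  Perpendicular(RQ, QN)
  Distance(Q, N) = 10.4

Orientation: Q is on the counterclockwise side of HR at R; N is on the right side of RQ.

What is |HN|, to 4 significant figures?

67.20

∠HRQ = 93.0°, so RQ runs at -16.6° + (180° − 93.0°) = 70.40° from the x-axis; with |RQ| = 37.8, Q = R + 37.8·(cos 70.40°, sin 70.40°) = (54.46, 23.15). RQ is perpendicular to QN; with |QN| = 10.4 on the right of RQ, N = Q + 10.4·(0.9421, -0.3355) = (64.26, 19.67). Then |HN| = |N − H| = 67.20.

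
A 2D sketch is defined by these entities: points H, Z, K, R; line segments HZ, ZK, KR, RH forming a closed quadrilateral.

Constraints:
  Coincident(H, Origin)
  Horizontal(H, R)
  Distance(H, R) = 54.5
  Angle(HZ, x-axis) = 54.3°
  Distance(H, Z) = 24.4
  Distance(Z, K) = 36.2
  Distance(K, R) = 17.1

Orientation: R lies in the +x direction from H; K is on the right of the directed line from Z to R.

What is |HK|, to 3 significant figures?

39.4

Checks: |ZK| = 36.20 ✓; |KR| = 17.10 ✓.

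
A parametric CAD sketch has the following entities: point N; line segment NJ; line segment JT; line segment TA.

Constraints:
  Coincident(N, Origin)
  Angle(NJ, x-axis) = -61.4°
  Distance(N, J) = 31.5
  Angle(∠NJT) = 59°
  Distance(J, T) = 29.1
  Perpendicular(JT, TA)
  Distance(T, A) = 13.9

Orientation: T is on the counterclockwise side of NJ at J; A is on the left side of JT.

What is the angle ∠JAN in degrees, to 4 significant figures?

71.03°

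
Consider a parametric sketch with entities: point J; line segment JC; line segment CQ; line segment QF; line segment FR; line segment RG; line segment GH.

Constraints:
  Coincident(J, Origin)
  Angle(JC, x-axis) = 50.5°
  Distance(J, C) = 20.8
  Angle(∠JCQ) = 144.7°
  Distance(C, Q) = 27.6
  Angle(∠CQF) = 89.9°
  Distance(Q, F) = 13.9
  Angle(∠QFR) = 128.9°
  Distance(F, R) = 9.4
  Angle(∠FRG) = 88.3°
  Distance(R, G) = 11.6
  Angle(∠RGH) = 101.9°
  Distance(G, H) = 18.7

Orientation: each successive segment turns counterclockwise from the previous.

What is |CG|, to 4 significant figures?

16.93

∠QFR = 128.9° gives FR at -133.0° from the x-axis; with |FR| = 9.4, R = (-5.023, 37.69). ∠FRG = 88.3° gives RG at -41.30° from the x-axis; with |RG| = 11.6, G = (3.691, 30.04). Then |CG| = |G − C| = 16.93.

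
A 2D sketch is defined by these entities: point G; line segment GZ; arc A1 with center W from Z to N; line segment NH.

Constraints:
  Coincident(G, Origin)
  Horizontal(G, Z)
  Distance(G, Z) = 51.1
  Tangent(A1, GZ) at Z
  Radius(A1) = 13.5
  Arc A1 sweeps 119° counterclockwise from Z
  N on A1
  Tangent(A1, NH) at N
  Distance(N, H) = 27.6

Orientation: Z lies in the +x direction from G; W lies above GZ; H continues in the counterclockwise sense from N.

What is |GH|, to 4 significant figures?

66.37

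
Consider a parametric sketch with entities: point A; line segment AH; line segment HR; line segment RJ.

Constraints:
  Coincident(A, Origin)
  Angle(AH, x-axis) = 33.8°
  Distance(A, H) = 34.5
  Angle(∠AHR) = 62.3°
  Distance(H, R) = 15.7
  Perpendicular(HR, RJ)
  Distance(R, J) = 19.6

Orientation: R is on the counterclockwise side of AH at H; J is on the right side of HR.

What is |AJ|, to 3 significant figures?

50.1

∠AHR = 62.3°, so HR runs at 33.8° + (180° − 62.3°) = 152° from the x-axis; with |HR| = 15.7, R = H + 15.7·(cos 152°, sin 152°) = (14.9, 26.7). HR ⟂ RJ; with |RJ| = 19.6 on the right of HR, J = R + 19.6·(0.477, 0.879) = (24.2, 43.9). Then |AJ| = |J − A| = 50.1.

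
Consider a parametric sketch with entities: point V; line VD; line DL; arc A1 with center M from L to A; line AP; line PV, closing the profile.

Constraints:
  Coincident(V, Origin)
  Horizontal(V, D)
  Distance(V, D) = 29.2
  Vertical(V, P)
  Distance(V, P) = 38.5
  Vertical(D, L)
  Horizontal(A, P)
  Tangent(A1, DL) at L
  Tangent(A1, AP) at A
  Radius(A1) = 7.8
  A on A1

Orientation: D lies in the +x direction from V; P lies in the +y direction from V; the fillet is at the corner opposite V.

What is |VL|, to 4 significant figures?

42.37

V is at the origin; V and D share the same y with |VD| = 29.2 and D on the +x side, so D = (29.20, 0.000). VP is vertical with |VP| = 38.5 and P on the +y side, so P = (0.000, 38.50). The virtual corner opposite V is at (29.20, 38.50). Tangency of A1 to DL means the radius ML is perpendicular to DL and since A1 is tangent to AP there, MA ⟂ AP, with radius 7.8, so the center M sits 7.8 in from both sides at M = (21.40, 30.70). That places the tangent points at L = (29.20, 30.70) on DL and A = (21.40, 38.50) on AP. Then |VL| = |L − V| = 42.37.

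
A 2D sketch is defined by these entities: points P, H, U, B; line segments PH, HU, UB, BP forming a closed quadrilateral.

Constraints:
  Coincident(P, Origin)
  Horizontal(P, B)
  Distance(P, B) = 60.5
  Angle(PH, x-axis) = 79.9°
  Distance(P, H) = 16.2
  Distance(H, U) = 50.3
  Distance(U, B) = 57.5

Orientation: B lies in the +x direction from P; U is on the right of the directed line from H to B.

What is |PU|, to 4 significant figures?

35.86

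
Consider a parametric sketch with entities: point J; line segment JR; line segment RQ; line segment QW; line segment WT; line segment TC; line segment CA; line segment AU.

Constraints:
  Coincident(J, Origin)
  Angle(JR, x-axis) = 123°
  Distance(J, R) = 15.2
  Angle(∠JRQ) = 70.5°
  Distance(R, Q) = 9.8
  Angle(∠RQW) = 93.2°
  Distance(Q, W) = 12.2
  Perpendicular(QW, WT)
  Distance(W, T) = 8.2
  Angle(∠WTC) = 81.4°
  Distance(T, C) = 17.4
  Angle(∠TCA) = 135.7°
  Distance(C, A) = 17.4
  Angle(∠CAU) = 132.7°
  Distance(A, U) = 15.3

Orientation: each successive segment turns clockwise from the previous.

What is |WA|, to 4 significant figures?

28.91

∠WTC = 81.4° gives TC at 98.10° from the x-axis; with |TC| = 17.4, C = (-5.549, 18.22). ∠TCA = 135.7° gives CA at 53.80° from the x-axis; with |CA| = 17.4, A = (4.727, 32.26). Then |WA| = |A − W| = 28.91.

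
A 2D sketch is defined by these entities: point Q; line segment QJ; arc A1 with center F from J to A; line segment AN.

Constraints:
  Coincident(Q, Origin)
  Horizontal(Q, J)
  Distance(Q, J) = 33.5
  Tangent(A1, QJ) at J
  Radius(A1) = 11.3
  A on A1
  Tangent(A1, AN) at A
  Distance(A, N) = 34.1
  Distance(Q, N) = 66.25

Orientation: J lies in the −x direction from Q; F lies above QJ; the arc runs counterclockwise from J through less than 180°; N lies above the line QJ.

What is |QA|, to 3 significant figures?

32.3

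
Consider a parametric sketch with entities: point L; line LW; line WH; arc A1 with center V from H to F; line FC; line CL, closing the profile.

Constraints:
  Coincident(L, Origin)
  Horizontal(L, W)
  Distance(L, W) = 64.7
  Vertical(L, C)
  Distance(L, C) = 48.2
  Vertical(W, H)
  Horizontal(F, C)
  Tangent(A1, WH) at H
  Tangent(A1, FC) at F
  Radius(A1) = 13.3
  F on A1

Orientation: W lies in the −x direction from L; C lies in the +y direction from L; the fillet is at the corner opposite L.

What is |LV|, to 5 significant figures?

62.129

LC is vertical with |LC| = 48.2 and C on the +y side, so C = (0.0000, 48.200). The virtual corner opposite L is at (-64.700, 48.200). A1 meets WH tangentially, so VH is at right angles to WH and tangency of A1 to FC means the radius VF is perpendicular to FC, with radius 13.3, so the center V sits 13.3 in from both sides at V = (-51.400, 34.900). Then |LV| = |V − L| = 62.129.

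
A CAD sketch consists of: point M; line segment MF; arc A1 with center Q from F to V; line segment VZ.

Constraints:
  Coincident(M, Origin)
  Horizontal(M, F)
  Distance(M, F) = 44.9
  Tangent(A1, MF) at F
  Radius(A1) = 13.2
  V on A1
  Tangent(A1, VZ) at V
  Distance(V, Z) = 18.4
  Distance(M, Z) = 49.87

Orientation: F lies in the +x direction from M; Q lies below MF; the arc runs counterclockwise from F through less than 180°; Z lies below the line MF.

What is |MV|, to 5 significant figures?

35.950

Checks: |QV| = 13.20 ✓; ∠(QV, VZ) = 90.00° ✓; |VZ| = 18.40 ✓; |MZ| = 49.87 ✓.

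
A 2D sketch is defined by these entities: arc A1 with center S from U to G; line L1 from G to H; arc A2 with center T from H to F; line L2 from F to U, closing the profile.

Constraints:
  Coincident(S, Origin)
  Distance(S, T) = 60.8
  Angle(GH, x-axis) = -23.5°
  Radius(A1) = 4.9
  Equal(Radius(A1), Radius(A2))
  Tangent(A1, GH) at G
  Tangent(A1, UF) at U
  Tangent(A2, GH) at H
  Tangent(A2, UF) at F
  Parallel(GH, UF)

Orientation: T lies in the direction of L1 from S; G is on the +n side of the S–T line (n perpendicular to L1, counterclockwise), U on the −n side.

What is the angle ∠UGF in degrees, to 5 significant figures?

80.844°

The slot axis is L1's direction at -23.5°, so u = (cos -23.5°, sin -23.5°) = (0.91706, -0.39875) and n = (−sin -23.5°, cos -23.5°) = (0.39875, 0.91706). S is at the origin and T lies 60.8 along u from S, so T = 60.8·u = (55.757, -24.244). Tangency of A1 to both parallel lines with radius 4.9 puts G and U at S ± 4.9·n: G = (1.9539, 4.4936), U = (-1.9539, -4.4936). Equal radii place H and F the same way about T: H = T + 4.9·n = (57.711, -19.750), F = T − 4.9·n = (53.803, -28.738). Then cos ∠UGF = GU·GF / (|GU||GF|), giving 80.844°.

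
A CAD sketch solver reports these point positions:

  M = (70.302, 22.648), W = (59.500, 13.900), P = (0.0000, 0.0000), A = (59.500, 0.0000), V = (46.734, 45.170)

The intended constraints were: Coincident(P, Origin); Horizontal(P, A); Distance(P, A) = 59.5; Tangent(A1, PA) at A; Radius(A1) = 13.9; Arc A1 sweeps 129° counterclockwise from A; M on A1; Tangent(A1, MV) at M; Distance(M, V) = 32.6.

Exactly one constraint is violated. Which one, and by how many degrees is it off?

Tangent(A1, MV) at M — off by 7.30°.

P = (0.00, 0.00) ✓; P.y = 0.00, A.y = 0.00 ✓; |PA| = 59.50 ✓; ∠(WA, AP) = 90.00° ✓; |WA| = 13.90 ✓; bearing(W→M) − bearing(W→A) = 129.0° ✓; |WM| = 13.90 ✓; ∠(WM, MV) = 82.70° ✗; |MV| = 32.60 ✓.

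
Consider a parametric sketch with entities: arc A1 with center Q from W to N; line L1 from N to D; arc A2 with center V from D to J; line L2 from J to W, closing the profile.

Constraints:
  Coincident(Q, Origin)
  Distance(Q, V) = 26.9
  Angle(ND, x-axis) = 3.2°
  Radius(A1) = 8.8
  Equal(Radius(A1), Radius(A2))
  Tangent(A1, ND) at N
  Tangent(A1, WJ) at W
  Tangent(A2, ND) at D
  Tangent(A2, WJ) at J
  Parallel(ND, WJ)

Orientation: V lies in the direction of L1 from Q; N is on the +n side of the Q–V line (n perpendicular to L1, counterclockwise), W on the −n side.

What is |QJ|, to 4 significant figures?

28.30

The slot axis is L1's direction at 3.2°, so u = (cos 3.2°, sin 3.2°) = (0.9984, 0.05582) and n = (−sin 3.2°, cos 3.2°) = (-0.05582, 0.9984). Q is at the origin and V lies 26.9 along u from Q, so V = 26.9·u = (26.86, 1.502). Tangency of A1 to both parallel lines with radius 8.8 puts N and W at Q ± 8.8·n: N = (-0.4912, 8.786), W = (0.4912, -8.786). Equal radii place D and J the same way about V: D = V + 8.8·n = (26.37, 10.29), J = V − 8.8·n = (27.35, -7.285). Then |QJ| = |J − Q| = 28.30.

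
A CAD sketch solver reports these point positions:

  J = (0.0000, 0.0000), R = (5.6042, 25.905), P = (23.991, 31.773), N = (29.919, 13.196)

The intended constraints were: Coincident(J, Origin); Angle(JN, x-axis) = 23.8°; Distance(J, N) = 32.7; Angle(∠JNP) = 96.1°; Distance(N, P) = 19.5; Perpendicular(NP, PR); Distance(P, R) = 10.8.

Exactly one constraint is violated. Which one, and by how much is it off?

Distance(P, R) = 10.8 — off by 8.50.

J = (0.00, 0.00) ✓; JN at 23.80° ✓; |JN| = 32.70 ✓; ∠JNP = 96.10° ✓; |NP| = 19.50 ✓; ∠(NP, PR) = 90.00° ✓; |PR| = 19.30 ✗.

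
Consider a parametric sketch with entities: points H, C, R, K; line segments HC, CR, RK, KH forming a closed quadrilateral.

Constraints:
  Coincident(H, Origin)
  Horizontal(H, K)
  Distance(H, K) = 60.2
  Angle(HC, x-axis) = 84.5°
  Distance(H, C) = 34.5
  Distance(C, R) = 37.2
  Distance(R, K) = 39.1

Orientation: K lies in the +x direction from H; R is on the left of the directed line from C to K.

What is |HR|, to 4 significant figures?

52.74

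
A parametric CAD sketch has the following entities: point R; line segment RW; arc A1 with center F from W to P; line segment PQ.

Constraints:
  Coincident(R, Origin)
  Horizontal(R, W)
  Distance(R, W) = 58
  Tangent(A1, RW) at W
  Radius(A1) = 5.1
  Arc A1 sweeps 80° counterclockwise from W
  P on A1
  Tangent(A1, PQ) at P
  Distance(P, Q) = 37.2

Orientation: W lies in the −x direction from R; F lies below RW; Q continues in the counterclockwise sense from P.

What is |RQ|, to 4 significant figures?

80.60

On A1, W sits at bearing 90° from F; an 80° counterclockwise sweep puts P at bearing 170°, so P = F + 5.1·(cos 170°, sin 170°) = (-63.02, -4.214). The tangent condition forces FP to be normal to PQ, so PQ runs along (−sin 170°, cos 170°); with |PQ| = 37.2, Q = (-69.48, -40.85). Then |RQ| = |Q − R| = 80.60.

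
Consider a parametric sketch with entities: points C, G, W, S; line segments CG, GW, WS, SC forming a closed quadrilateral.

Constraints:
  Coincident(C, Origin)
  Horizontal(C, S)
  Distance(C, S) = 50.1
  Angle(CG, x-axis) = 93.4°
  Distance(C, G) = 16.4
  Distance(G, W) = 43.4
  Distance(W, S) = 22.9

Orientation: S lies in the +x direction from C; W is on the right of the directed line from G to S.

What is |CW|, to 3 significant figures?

33.7

Checks: |GW| = 43.40 ✓; |WS| = 22.90 ✓.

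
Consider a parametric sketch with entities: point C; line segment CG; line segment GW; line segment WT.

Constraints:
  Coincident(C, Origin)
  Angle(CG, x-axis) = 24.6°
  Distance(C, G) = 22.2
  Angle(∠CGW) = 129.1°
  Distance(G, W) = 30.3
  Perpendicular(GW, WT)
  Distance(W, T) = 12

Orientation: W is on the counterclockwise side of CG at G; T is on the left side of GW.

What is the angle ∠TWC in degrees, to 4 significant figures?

68.75°

C is at the origin; CG runs at 24.6° with length 22.2, so G = 22.2·(cos 24.6°, sin 24.6°) = (20.19, 9.241). ∠CGW = 129.1°, so GW runs at 24.6° + (180° − 129.1°) = 75.50° from the x-axis; with |GW| = 30.3, W = G + 30.3·(cos 75.50°, sin 75.50°) = (27.77, 38.58). GW ⟂ WT; with |WT| = 12.0 on the left of GW, T = W + 12.0·(-0.9681, 0.2504) = (16.15, 41.58). Then cos ∠TWC = WT·WC / (|WT||WC|), giving 68.75°.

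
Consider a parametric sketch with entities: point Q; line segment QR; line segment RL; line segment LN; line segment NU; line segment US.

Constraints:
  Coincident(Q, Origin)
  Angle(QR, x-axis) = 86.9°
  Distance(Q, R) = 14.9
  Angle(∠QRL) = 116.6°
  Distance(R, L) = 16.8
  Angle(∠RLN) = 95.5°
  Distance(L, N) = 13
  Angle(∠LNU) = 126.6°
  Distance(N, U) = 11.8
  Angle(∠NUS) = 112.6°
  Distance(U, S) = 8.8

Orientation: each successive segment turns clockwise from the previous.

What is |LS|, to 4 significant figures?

23.05

∠LNU = 126.6° gives NU at -114.4° from the x-axis; with |NU| = 11.8, U = (17.64, -0.5389). ∠NUS = 112.6° gives US at 178.2° from the x-axis; with |US| = 8.8, S = (8.845, -0.2625). Then |LS| = |S − L| = 23.05.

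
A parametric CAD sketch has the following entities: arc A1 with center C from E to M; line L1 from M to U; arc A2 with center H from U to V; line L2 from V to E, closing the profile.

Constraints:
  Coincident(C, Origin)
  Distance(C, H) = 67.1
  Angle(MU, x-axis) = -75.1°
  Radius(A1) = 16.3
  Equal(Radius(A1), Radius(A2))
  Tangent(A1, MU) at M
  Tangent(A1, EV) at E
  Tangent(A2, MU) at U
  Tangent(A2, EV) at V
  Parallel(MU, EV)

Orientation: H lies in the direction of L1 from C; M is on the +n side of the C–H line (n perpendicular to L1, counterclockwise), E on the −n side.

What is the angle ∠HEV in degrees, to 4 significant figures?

13.65°

The slot axis is L1's direction at -75.1°, so u = (cos -75.1°, sin -75.1°) = (0.2571, -0.9664) and n = (−sin -75.1°, cos -75.1°) = (0.9664, 0.2571). C is at the origin and H lies 67.1 along u from C, so H = 67.1·u = (17.25, -64.84). Tangency of A1 to both parallel lines with radius 16.3 puts M and E at C ± 16.3·n: M = (15.75, 4.191), E = (-15.75, -4.191). Equal radii place U and V the same way about H: U = H + 16.3·n = (33.01, -60.65), V = H − 16.3·n = (1.502, -69.04). Then cos ∠HEV = EH·EV / (|EH||EV|), giving 13.65°.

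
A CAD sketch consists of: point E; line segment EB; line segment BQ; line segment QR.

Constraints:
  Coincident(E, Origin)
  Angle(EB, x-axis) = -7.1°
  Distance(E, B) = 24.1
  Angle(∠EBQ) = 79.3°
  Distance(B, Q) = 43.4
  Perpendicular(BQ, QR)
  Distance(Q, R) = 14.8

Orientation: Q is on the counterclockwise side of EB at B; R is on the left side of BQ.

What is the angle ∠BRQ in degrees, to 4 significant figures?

71.17°

∠EBQ = 79.3°, so BQ runs at -7.1° + (180° − 79.3°) = 93.60° from the x-axis; with |BQ| = 43.4, Q = B + 43.4·(cos 93.60°, sin 93.60°) = (21.19, 40.34). BQ ⟂ QR; with |QR| = 14.8 on the left of BQ, R = Q + 14.8·(-0.9980, -0.06279) = (6.419, 39.41). Then cos ∠BRQ = RB·RQ / (|RB||RQ|), giving 71.17°.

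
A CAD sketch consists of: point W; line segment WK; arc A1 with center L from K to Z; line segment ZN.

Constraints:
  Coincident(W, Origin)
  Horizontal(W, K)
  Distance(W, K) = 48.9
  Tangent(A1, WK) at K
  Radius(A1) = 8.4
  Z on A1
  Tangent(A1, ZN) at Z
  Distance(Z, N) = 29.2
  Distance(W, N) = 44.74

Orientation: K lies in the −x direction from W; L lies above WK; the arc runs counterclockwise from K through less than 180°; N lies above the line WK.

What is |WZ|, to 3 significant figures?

41.4

W is at the origin; W and K share the same y with |WK| = 48.9 and K on the −x side, so K = (-48.9, 0.00). Tangency of A1 to WK means the radius LK is perpendicular to WK, so L = K + (0, 8.4) = (-48.9, 8.40). Since LZ ⟂ ZN (tangency), |LN| = √(8.4² + 29.2²) = 30.4 regardless of where Z sits on A1. So N lies on both circle(W, 44.74) and circle(L, 30.4); the above-WK intersection is N = (-30.6, 32.6). Z is the foot of the tangent from N: Z = (-41.1, 5.39).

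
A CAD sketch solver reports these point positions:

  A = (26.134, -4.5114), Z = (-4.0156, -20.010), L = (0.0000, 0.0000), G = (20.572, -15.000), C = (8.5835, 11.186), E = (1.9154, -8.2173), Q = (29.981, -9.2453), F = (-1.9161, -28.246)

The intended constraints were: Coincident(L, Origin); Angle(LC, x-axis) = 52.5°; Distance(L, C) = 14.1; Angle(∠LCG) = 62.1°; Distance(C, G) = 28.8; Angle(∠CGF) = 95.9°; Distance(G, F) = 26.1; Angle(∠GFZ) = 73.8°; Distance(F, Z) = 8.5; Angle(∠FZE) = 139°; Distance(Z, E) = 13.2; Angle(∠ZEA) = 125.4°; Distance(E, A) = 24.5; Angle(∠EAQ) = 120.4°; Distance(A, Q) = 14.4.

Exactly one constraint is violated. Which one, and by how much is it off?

Distance(A, Q) = 14.4 — off by 8.30.

L = (0.00, 0.00) ✓; LC at 52.50° ✓; |LC| = 14.10 ✓; ∠LCG = 62.10° ✓; |CG| = 28.80 ✓; ∠CGF = 95.90° ✓; |GF| = 26.10 ✓; ∠GFZ = 73.80° ✓; |FZ| = 8.499 ✓; ∠FZE = 139.0° ✓; |ZE| = 13.20 ✓; ∠ZEA = 125.4° ✓; |EA| = 24.50 ✓; ∠EAQ = 120.4° ✓; |AQ| = 6.100 ✗.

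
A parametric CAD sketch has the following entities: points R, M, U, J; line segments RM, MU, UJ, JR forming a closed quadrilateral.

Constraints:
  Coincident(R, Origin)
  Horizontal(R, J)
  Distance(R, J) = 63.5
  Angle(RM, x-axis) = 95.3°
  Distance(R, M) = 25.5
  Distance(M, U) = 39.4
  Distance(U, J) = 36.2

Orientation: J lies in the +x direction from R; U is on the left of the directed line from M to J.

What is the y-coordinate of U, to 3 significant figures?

24.7

Checks: |MU| = 39.40 ✓; |UJ| = 36.20 ✓.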